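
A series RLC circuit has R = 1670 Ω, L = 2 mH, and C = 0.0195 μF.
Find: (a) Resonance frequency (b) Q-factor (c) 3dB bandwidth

Step 1 — Resonance: ω₀ = 1/√(LC) = 1/√(0.002·1.95e-08) = 1.601e+05 rad/s.
Step 2 — f₀ = ω₀/(2π) = 2.549e+04 Hz.
Step 3 — Series Q: Q = ω₀L/R = 1.601e+05·0.002/1670 = 0.1918.
Step 4 — Bandwidth: Δω = ω₀/Q = 8.35e+05 rad/s; BW = Δω/(2π) = 1.329e+05 Hz.

(a) f₀ = 2.549e+04 Hz  (b) Q = 0.1918  (c) BW = 1.329e+05 Hz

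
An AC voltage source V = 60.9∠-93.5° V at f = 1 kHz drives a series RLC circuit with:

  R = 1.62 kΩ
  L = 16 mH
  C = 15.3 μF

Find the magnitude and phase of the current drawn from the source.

Step 1 — Angular frequency: ω = 2π·f = 2π·1000 = 6283 rad/s.
Step 2 — Component impedances:
  R: Z = R = 1620 Ω
  L: Z = jωL = j·6283·0.016 = 0 + j100.5 Ω
  C: Z = 1/(jωC) = -j/(ω·C) = 0 - j10.4 Ω
Step 3 — Series combination: Z_total = R + L + C = 1620 + j90.13 Ω = 1623∠3.2° Ω.
Step 4 — Source phasor: V = 60.9∠-93.5° V = -3.718 - j60.79 V.
Step 5 — Ohm's law: I = V / Z_total = (-3.718 - j60.79) / (1620 + j90.13) = -0.004369 - j0.03728 A.
Step 6 — Convert to polar: |I| = 0.03753 A, ∠I = -96.7°.

I = 0.03753∠-96.7° A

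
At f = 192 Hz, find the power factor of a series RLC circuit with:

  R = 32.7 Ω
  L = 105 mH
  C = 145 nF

Step 1 — Angular frequency: ω = 2π·f = 2π·192 = 1206 rad/s.
Step 2 — Component impedances:
  R: Z = R = 32.7 Ω
  L: Z = jωL = j·1206·0.105 = 0 + j126.7 Ω
  C: Z = 1/(jωC) = -j/(ω·C) = 0 - j5717 Ω
Step 3 — Series combination: Z_total = R + L + C = 32.7 - j5590 Ω = 5590∠-89.7° Ω.
Step 4 — Power factor: PF = cos(φ) = Re(Z)/|Z| = 32.7/5590 = 0.00585.
Step 5 — Type: Im(Z) = -5590 ⇒ leading (phase φ = -89.7°).

PF = 0.00585 (leading, φ = -89.7°)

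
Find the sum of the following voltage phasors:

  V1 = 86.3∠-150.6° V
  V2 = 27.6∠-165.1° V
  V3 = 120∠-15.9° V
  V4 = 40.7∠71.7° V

Step 1 — Convert each phasor to rectangular form:
  V1 = 86.3·(cos(-150.6°) + j·sin(-150.6°)) = -75.19 - j42.36 V
  V2 = 27.6·(cos(-165.1°) + j·sin(-165.1°)) = -26.67 - j7.097 V
  V3 = 120·(cos(-15.9°) + j·sin(-15.9°)) = 115.4 - j32.88 V
  V4 = 40.7·(cos(71.7°) + j·sin(71.7°)) = 12.78 + j38.64 V
Step 2 — Sum components: V_total = 26.33 - j43.7 V.
Step 3 — Convert to polar: |V_total| = 51.02 V, ∠V_total = -58.9°.

V_total = 51.02∠-58.9° V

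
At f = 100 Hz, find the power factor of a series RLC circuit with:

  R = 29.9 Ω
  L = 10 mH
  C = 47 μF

Step 1 — Angular frequency: ω = 2π·f = 2π·100 = 628.3 rad/s.
Step 2 — Component impedances:
  R: Z = R = 29.9 Ω
  L: Z = jωL = j·628.3·0.01 = 0 + j6.283 Ω
  C: Z = 1/(jωC) = -j/(ω·C) = 0 - j33.86 Ω
Step 3 — Series combination: Z_total = R + L + C = 29.9 - j27.58 Ω = 40.68∠-42.7° Ω.
Step 4 — Power factor: PF = cos(φ) = Re(Z)/|Z| = 29.9/40.677 = 0.7351.
Step 5 — Type: Im(Z) = -27.58 ⇒ leading (phase φ = -42.7°).

PF = 0.7351 (leading, φ = -42.7°)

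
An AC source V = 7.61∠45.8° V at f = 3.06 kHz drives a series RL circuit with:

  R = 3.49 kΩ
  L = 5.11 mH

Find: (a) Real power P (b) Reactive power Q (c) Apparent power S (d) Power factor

Step 1 — Angular frequency: ω = 2π·f = 2π·3060 = 1.923e+04 rad/s.
Step 2 — Component impedances:
  R: Z = R = 3490 Ω
  L: Z = jωL = j·1.923e+04·0.00511 = 0 + j98.25 Ω
Step 3 — Series combination: Z_total = R + L = 3490 + j98.25 Ω = 3491∠1.6° Ω.
Step 4 — Source phasor: V = 7.61∠45.8° V = 5.305 + j5.456 V.
Step 5 — Current: I = V / Z = 0.001563 + j0.001519 A = 0.00218∠44.2° A.
Step 6 — Complex power: S = V·I* = 0.01658 + j0.0004668 VA.
Step 7 — Real power: P = Re(S) = 0.01658 W.
Step 8 — Reactive power: Q = Im(S) = 0.0004668 VAR.
Step 9 — Apparent power: |S| = 0.01659 VA.
Step 10 — Power factor: PF = P/|S| = 0.9996 (lagging).

(a) P = 0.01658 W  (b) Q = 0.0004668 VAR  (c) S = 0.01659 VA  (d) PF = 0.9996 (lagging)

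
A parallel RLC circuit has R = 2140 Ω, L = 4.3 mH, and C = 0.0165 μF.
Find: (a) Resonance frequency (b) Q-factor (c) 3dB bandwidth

Step 1 — Resonance: ω₀ = 1/√(LC) = 1/√(0.0043·1.65e-08) = 1.187e+05 rad/s.
Step 2 — f₀ = ω₀/(2π) = 1.889e+04 Hz.
Step 3 — Parallel Q: Q = R/(ω₀L) = 2140/(1.187e+05·0.0043) = 4.192.
Step 4 — Bandwidth: Δω = ω₀/Q = 2.832e+04 rad/s; BW = Δω/(2π) = 4507 Hz.

(a) f₀ = 1.889e+04 Hz  (b) Q = 4.192  (c) BW = 4507 Hz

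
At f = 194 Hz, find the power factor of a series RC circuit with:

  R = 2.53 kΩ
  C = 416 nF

Step 1 — Angular frequency: ω = 2π·f = 2π·194 = 1219 rad/s.
Step 2 — Component impedances:
  R: Z = R = 2530 Ω
  C: Z = 1/(jωC) = -j/(ω·C) = 0 - j1972 Ω
Step 3 — Series combination: Z_total = R + C = 2530 - j1972 Ω = 3208∠-37.9° Ω.
Step 4 — Power factor: PF = cos(φ) = Re(Z)/|Z| = 2530/3208 = 0.7887.
Step 5 — Type: Im(Z) = -1972 ⇒ leading (phase φ = -37.9°).

PF = 0.7887 (leading, φ = -37.9°)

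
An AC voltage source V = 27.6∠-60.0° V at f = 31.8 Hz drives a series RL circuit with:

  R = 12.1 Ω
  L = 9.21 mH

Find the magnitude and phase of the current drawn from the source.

Step 1 — Angular frequency: ω = 2π·f = 2π·31.8 = 199.8 rad/s.
Step 2 — Component impedances:
  R: Z = R = 12.1 Ω
  L: Z = jωL = j·199.8·0.00921 = 0 + j1.84 Ω
Step 3 — Series combination: Z_total = R + L = 12.1 + j1.84 Ω = 12.24∠8.6° Ω.
Step 4 — Source phasor: V = 27.6∠-60.0° V = 13.8 - j23.9 V.
Step 5 — Ohm's law: I = V / Z_total = (13.8 - j23.9) / (12.1 + j1.84) = 0.8211 - j2.1 A.
Step 6 — Convert to polar: |I| = 2.255 A, ∠I = -68.6°.

I = 2.255∠-68.6° A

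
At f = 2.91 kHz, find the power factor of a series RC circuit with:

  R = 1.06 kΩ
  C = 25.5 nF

Step 1 — Angular frequency: ω = 2π·f = 2π·2910 = 1.828e+04 rad/s.
Step 2 — Component impedances:
  R: Z = R = 1060 Ω
  C: Z = 1/(jωC) = -j/(ω·C) = 0 - j2145 Ω
Step 3 — Series combination: Z_total = R + C = 1060 - j2145 Ω = 2392∠-63.7° Ω.
Step 4 — Power factor: PF = cos(φ) = Re(Z)/|Z| = 1060/2392 = 0.4431.
Step 5 — Type: Im(Z) = -2145 ⇒ leading (phase φ = -63.7°).

PF = 0.4431 (leading, φ = -63.7°)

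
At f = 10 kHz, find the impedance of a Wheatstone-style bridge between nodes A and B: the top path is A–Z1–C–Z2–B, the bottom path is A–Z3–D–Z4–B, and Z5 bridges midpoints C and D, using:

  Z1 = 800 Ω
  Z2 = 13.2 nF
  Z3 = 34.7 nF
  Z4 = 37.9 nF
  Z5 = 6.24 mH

Step 1 — Angular frequency: ω = 2π·f = 2π·1e+04 = 6.283e+04 rad/s.
Step 2 — Component impedances:
  Z1: Z = R = 800 Ω
  Z2: Z = 1/(jωC) = -j/(ω·C) = 0 - j1206 Ω
  Z3: Z = 1/(jωC) = -j/(ω·C) = 0 - j458.7 Ω
  Z4: Z = 1/(jωC) = -j/(ω·C) = 0 - j419.9 Ω
  Z5: Z = jωL = j·6.283e+04·0.00624 = 0 + j392.1 Ω
Step 3 — Bridge requires nodal analysis (the Z5 bridge couples midpoints C and D, so the two paths cannot be reduced to a simple series/parallel combination). Setting node B to ground and injecting 1 A at node A, the 3-node admittance system at A, C, D solves to V_A = Z_AB = 131.5 - j745.2 Ω = 756.7∠-80.0° Ω.

Z = 131.5 - j745.2 Ω = 756.7∠-80.0° Ω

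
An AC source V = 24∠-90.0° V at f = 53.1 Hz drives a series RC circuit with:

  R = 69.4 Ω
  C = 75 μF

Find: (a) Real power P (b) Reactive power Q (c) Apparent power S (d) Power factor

Step 1 — Angular frequency: ω = 2π·f = 2π·53.1 = 333.6 rad/s.
Step 2 — Component impedances:
  R: Z = R = 69.4 Ω
  C: Z = 1/(jωC) = -j/(ω·C) = 0 - j39.96 Ω
Step 3 — Series combination: Z_total = R + C = 69.4 - j39.96 Ω = 80.08∠-29.9° Ω.
Step 4 — Source phasor: V = 24∠-90.0° V = 0 - j24 V.
Step 5 — Current: I = V / Z = 0.1495 - j0.2597 A = 0.2997∠-60.1° A.
Step 6 — Complex power: S = V·I* = 6.233 - j3.589 VA.
Step 7 — Real power: P = Re(S) = 6.233 W.
Step 8 — Reactive power: Q = Im(S) = -3.589 VAR.
Step 9 — Apparent power: |S| = 7.192 VA.
Step 10 — Power factor: PF = P/|S| = 0.8666 (leading).

(a) P = 6.233 W  (b) Q = -3.589 VAR  (c) S = 7.192 VA  (d) PF = 0.8666 (leading)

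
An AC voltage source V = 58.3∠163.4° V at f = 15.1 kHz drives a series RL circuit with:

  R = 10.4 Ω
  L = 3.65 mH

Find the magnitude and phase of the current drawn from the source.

Step 1 — Angular frequency: ω = 2π·f = 2π·1.51e+04 = 9.488e+04 rad/s.
Step 2 — Component impedances:
  R: Z = R = 10.4 Ω
  L: Z = jωL = j·9.488e+04·0.00365 = 0 + j346.3 Ω
Step 3 — Series combination: Z_total = R + L = 10.4 + j346.3 Ω = 346.5∠88.3° Ω.
Step 4 — Source phasor: V = 58.3∠163.4° V = -55.87 + j16.66 V.
Step 5 — Ohm's law: I = V / Z_total = (-55.87 + j16.66) / (10.4 + j346.3) = 0.04321 + j0.1626 A.
Step 6 — Convert to polar: |I| = 0.1683 A, ∠I = 75.1°.

I = 0.1683∠75.1° A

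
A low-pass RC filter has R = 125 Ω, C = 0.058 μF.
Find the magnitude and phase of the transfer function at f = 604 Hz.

Step 1 — Angular frequency: ω = 2π·604 = 3795 rad/s.
Step 2 — Transfer function: H(jω) = 1/(1 + jωRC).
Step 3 — Denominator: 1 + jωRC = 1 + j·3795·125·5.8e-08 = 1 + j0.02751.
Step 4 — H = 0.9992 - j0.02749.
Step 5 — Magnitude: |H| = 0.9996 (-0.0 dB); phase: φ = -1.6°.

|H| = 0.9996 (-0.0 dB), φ = -1.6°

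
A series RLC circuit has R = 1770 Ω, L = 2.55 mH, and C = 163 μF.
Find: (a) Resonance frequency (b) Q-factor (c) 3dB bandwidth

Step 1 — Resonance condition Im(Z)=0 gives ω₀ = 1/√(LC).
Step 2 — ω₀ = 1/√(0.00255·0.000163) = 1551 rad/s.
Step 3 — f₀ = ω₀/(2π) = 246.9 Hz.
Step 4 — Series Q: Q = ω₀L/R = 1551·0.00255/1770 = 0.002235.
Step 5 — 3dB bandwidth: Δω = ω₀/Q = 6.941e+05 rad/s; BW = Δω/(2π) = 1.105e+05 Hz.

(a) f₀ = 246.9 Hz  (b) Q = 0.002235  (c) BW = 1.105e+05 Hz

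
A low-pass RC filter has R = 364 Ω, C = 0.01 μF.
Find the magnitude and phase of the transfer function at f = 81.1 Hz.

Step 1 — Angular frequency: ω = 2π·81.1 = 509.6 rad/s.
Step 2 — Transfer function: H(jω) = 1/(1 + jωRC).
Step 3 — Denominator: 1 + jωRC = 1 + j·509.6·364·1e-08 = 1 + j0.001855.
Step 4 — H = 1 - j0.001855.
Step 5 — Magnitude: |H| = 1 (-0.0 dB); phase: φ = -0.1°.

|H| = 1 (-0.0 dB), φ = -0.1°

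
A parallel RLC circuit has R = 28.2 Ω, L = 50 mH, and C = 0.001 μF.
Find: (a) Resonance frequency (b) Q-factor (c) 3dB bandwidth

Step 1 — Resonance: ω₀ = 1/√(LC) = 1/√(0.05·1e-09) = 1.414e+05 rad/s.
Step 2 — f₀ = ω₀/(2π) = 2.251e+04 Hz.
Step 3 — Parallel Q: Q = R/(ω₀L) = 28.2/(1.414e+05·0.05) = 0.003988.
Step 4 — Bandwidth: Δω = ω₀/Q = 3.546e+07 rad/s; BW = Δω/(2π) = 5.644e+06 Hz.

(a) f₀ = 2.251e+04 Hz  (b) Q = 0.003988  (c) BW = 5.644e+06 Hz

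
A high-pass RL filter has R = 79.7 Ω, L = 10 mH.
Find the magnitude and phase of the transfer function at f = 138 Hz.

Step 1 — Angular frequency: ω = 2π·138 = 867.1 rad/s.
Step 2 — Transfer function: H(jω) = jωL/(R + jωL).
Step 3 — Numerator jωL = j·8.671; denominator R + jωL = 79.7 + j8.671.
Step 4 — H = 0.0117 + j0.1075.
Step 5 — Magnitude: |H| = 0.1082 (-19.3 dB); phase: φ = 83.8°.

|H| = 0.1082 (-19.3 dB), φ = 83.8°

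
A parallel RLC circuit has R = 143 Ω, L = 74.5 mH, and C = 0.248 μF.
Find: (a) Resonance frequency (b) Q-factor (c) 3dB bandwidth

Step 1 — Resonance: ω₀ = 1/√(LC) = 1/√(0.0745·2.48e-07) = 7357 rad/s.
Step 2 — f₀ = ω₀/(2π) = 1171 Hz.
Step 3 — Parallel Q: Q = R/(ω₀L) = 143/(7357·0.0745) = 0.2609.
Step 4 — Bandwidth: Δω = ω₀/Q = 2.82e+04 rad/s; BW = Δω/(2π) = 4488 Hz.

(a) f₀ = 1171 Hz  (b) Q = 0.2609  (c) BW = 4488 Hz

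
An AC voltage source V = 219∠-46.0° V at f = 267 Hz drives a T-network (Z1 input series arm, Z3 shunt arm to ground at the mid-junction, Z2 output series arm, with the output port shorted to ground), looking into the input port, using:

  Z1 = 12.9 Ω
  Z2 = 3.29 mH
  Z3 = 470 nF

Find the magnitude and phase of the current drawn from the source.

Step 1 — Angular frequency: ω = 2π·f = 2π·267 = 1678 rad/s.
Step 2 — Component impedances:
  Z1: Z = R = 12.9 Ω
  Z2: Z = jωL = j·1678·0.00329 = 0 + j5.519 Ω
  Z3: Z = 1/(jωC) = -j/(ω·C) = 0 - j1268 Ω
Step 3 — With the output port shorted to ground, the output series arm Z2 runs from the junction to ground; the shunt arm Z3 also runs from the junction to ground. They appear in parallel: Z3 || Z2 = 0 + j5.543 Ω.
Step 4 — Series with input arm Z1: Z_in = Z1 + (Z3 || Z2) = 12.9 + j5.543 Ω = 14.04∠23.3° Ω.
Step 5 — Source phasor: V = 219∠-46.0° V = 152.1 - j157.5 V.
Step 6 — Ohm's law: I = V / Z_total = (152.1 - j157.5) / (12.9 + j5.543) = 5.525 - j14.59 A.
Step 7 — Convert to polar: |I| = 15.6 A, ∠I = -69.3°.

I = 15.6∠-69.3° A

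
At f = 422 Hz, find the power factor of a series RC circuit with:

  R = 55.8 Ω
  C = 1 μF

Step 1 — Angular frequency: ω = 2π·f = 2π·422 = 2652 rad/s.
Step 2 — Component impedances:
  R: Z = R = 55.8 Ω
  C: Z = 1/(jωC) = -j/(ω·C) = 0 - j377.1 Ω
Step 3 — Series combination: Z_total = R + C = 55.8 - j377.1 Ω = 381.2∠-81.6° Ω.
Step 4 — Power factor: PF = cos(φ) = Re(Z)/|Z| = 55.8/381.2 = 0.1464.
Step 5 — Type: Im(Z) = -377.1 ⇒ leading (phase φ = -81.6°).

PF = 0.1464 (leading, φ = -81.6°)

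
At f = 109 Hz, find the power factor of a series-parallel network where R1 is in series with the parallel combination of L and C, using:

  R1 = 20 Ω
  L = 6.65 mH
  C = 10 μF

Step 1 — Angular frequency: ω = 2π·f = 2π·109 = 684.9 rad/s.
Step 2 — Component impedances:
  R1: Z = R = 20 Ω
  L: Z = jωL = j·684.9·0.00665 = 0 + j4.554 Ω
  C: Z = 1/(jωC) = -j/(ω·C) = 0 - j146 Ω
Step 3 — Parallel branch: L || C = 1/(1/L + 1/C) = 0 + j4.701 Ω.
Step 4 — Series with R1: Z_total = R1 + (L || C) = 20 + j4.701 Ω = 20.55∠13.2° Ω.
Step 5 — Power factor: PF = cos(φ) = Re(Z)/|Z| = 20/20.545 = 0.9735.
Step 6 — Type: Im(Z) = 4.701 ⇒ lagging (phase φ = 13.2°).

PF = 0.9735 (lagging, φ = 13.2°)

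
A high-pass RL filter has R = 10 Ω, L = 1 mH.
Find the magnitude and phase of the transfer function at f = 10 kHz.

Step 1 — Angular frequency: ω = 2π·1e+04 = 6.283e+04 rad/s.
Step 2 — Transfer function: H(jω) = jωL/(R + jωL).
Step 3 — Numerator jωL = j·62.83; denominator R + jωL = 10 + j62.83.
Step 4 — H = 0.9753 + j0.1552.
Step 5 — Magnitude: |H| = 0.9876 (-0.1 dB); phase: φ = 9.0°.

|H| = 0.9876 (-0.1 dB), φ = 9.0°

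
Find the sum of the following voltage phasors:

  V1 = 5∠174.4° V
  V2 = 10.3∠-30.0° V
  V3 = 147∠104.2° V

Step 1 — Convert each phasor to rectangular form:
  V1 = 5·(cos(174.4°) + j·sin(174.4°)) = -4.976 + j0.4879 V
  V2 = 10.3·(cos(-30.0°) + j·sin(-30.0°)) = 8.92 - j5.15 V
  V3 = 147·(cos(104.2°) + j·sin(104.2°)) = -36.06 + j142.5 V
Step 2 — Sum components: V_total = -32.12 + j137.8 V.
Step 3 — Convert to polar: |V_total| = 141.5 V, ∠V_total = 103.1°.

V_total = 141.5∠103.1° V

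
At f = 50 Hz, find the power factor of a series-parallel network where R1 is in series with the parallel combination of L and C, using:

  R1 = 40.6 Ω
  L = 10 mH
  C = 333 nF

Step 1 — Angular frequency: ω = 2π·f = 2π·50 = 314.2 rad/s.
Step 2 — Component impedances:
  R1: Z = R = 40.6 Ω
  L: Z = jωL = j·314.2·0.01 = 0 + j3.142 Ω
  C: Z = 1/(jωC) = -j/(ω·C) = 0 - j9559 Ω
Step 3 — Parallel branch: L || C = 1/(1/L + 1/C) = 0 + j3.143 Ω.
Step 4 — Series with R1: Z_total = R1 + (L || C) = 40.6 + j3.143 Ω = 40.72∠4.4° Ω.
Step 5 — Power factor: PF = cos(φ) = Re(Z)/|Z| = 40.6/40.721 = 0.997.
Step 6 — Type: Im(Z) = 3.143 ⇒ lagging (phase φ = 4.4°).

PF = 0.997 (lagging, φ = 4.4°)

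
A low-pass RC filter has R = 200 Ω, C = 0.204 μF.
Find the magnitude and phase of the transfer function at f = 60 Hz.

Step 1 — Angular frequency: ω = 2π·60 = 377 rad/s.
Step 2 — Transfer function: H(jω) = 1/(1 + jωRC).
Step 3 — Denominator: 1 + jωRC = 1 + j·377·200·2.04e-07 = 1 + j0.01538.
Step 4 — H = 0.9998 - j0.01538.
Step 5 — Magnitude: |H| = 0.9999 (-0.0 dB); phase: φ = -0.9°.

|H| = 0.9999 (-0.0 dB), φ = -0.9°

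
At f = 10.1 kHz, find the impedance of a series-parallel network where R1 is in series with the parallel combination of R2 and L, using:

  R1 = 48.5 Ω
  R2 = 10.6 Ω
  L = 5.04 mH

Step 1 — Angular frequency: ω = 2π·f = 2π·1.01e+04 = 6.346e+04 rad/s.
Step 2 — Component impedances:
  R1: Z = R = 48.5 Ω
  R2: Z = R = 10.6 Ω
  L: Z = jωL = j·6.346e+04·0.00504 = 0 + j319.8 Ω
Step 3 — Parallel branch: R2 || L = 1/(1/R2 + 1/L) = 10.59 + j0.3509 Ω.
Step 4 — Series with R1: Z_total = R1 + (R2 || L) = 59.09 + j0.3509 Ω = 59.09∠0.3° Ω.

Z = 59.09 + j0.3509 Ω = 59.09∠0.3° Ω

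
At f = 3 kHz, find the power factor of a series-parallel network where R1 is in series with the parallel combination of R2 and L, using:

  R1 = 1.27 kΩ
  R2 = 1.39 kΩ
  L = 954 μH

Step 1 — Angular frequency: ω = 2π·f = 2π·3000 = 1.885e+04 rad/s.
Step 2 — Component impedances:
  R1: Z = R = 1270 Ω
  R2: Z = R = 1390 Ω
  L: Z = jωL = j·1.885e+04·0.000954 = 0 + j17.98 Ω
Step 3 — Parallel branch: R2 || L = 1/(1/R2 + 1/L) = 0.2326 + j17.98 Ω.
Step 4 — Series with R1: Z_total = R1 + (R2 || L) = 1270 + j17.98 Ω = 1270∠0.8° Ω.
Step 5 — Power factor: PF = cos(φ) = Re(Z)/|Z| = 1270.23/1270.36 = 0.9999.
Step 6 — Type: Im(Z) = 17.98 ⇒ lagging (phase φ = 0.8°).

PF = 0.9999 (lagging, φ = 0.8°)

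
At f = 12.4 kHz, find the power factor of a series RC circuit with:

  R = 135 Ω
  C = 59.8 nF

Step 1 — Angular frequency: ω = 2π·f = 2π·1.24e+04 = 7.791e+04 rad/s.
Step 2 — Component impedances:
  R: Z = R = 135 Ω
  C: Z = 1/(jωC) = -j/(ω·C) = 0 - j214.6 Ω
Step 3 — Series combination: Z_total = R + C = 135 - j214.6 Ω = 253.6∠-57.8° Ω.
Step 4 — Power factor: PF = cos(φ) = Re(Z)/|Z| = 135/253.56 = 0.5324.
Step 5 — Type: Im(Z) = -214.6 ⇒ leading (phase φ = -57.8°).

PF = 0.5324 (leading, φ = -57.8°)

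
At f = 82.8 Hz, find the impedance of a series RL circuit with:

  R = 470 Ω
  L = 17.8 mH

Step 1 — Angular frequency: ω = 2π·f = 2π·82.8 = 520.2 rad/s.
Step 2 — Component impedances:
  R: Z = R = 470 Ω
  L: Z = jωL = j·520.2·0.0178 = 0 + j9.26 Ω
Step 3 — Series combination: Z_total = R + L = 470 + j9.26 Ω = 470.1∠1.1° Ω.

Z = 470 + j9.26 Ω = 470.1∠1.1° Ω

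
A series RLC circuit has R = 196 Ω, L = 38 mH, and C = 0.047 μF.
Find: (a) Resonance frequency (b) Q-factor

Step 1 — Resonance condition Im(Z)=0 gives ω₀ = 1/√(LC).
Step 2 — ω₀ = 1/√(0.038·4.7e-08) = 2.366e+04 rad/s.
Step 3 — f₀ = ω₀/(2π) = 3766 Hz.
Step 4 — Series Q: Q = ω₀L/R = 2.366e+04·0.038/196 = 4.588.

(a) f₀ = 3766 Hz  (b) Q = 4.588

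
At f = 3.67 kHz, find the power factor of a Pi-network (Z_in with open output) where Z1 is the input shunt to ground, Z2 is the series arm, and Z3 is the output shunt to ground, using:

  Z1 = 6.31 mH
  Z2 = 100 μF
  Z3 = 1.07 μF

Step 1 — Angular frequency: ω = 2π·f = 2π·3670 = 2.306e+04 rad/s.
Step 2 — Component impedances:
  Z1: Z = jωL = j·2.306e+04·0.00631 = 0 + j145.5 Ω
  Z2: Z = 1/(jωC) = -j/(ω·C) = 0 - j0.4337 Ω
  Z3: Z = 1/(jωC) = -j/(ω·C) = 0 - j40.53 Ω
Step 3 — With open output, the series arm Z2 and the output shunt Z3 appear in series to ground: Z2 + Z3 = 0 - j40.96 Ω.
Step 4 — Parallel with input shunt Z1: Z_in = Z1 || (Z2 + Z3) = 0 - j57.01 Ω = 57.01∠-90.0° Ω.
Step 5 — Power factor: PF = cos(φ) = Re(Z)/|Z| = 0/57.01 = 0.
Step 6 — Type: Im(Z) = -57.01 ⇒ leading (phase φ = -90.0°).

PF = 0 (leading, φ = -90.0°)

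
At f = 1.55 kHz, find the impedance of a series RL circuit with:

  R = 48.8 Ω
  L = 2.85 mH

Step 1 — Angular frequency: ω = 2π·f = 2π·1550 = 9739 rad/s.
Step 2 — Component impedances:
  R: Z = R = 48.8 Ω
  L: Z = jωL = j·9739·0.00285 = 0 + j27.76 Ω
Step 3 — Series combination: Z_total = R + L = 48.8 + j27.76 Ω = 56.14∠29.6° Ω.

Z = 48.8 + j27.76 Ω = 56.14∠29.6° Ω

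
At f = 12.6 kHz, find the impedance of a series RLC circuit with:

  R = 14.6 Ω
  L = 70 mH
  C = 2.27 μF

Step 1 — Angular frequency: ω = 2π·f = 2π·1.26e+04 = 7.917e+04 rad/s.
Step 2 — Component impedances:
  R: Z = R = 14.6 Ω
  L: Z = jωL = j·7.917e+04·0.07 = 0 + j5542 Ω
  C: Z = 1/(jωC) = -j/(ω·C) = 0 - j5.564 Ω
Step 3 — Series combination: Z_total = R + L + C = 14.6 + j5536 Ω = 5536∠89.8° Ω.

Z = 14.6 + j5536 Ω = 5536∠89.8° Ω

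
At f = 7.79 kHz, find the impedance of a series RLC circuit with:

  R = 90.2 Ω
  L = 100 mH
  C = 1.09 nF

Step 1 — Angular frequency: ω = 2π·f = 2π·7790 = 4.895e+04 rad/s.
Step 2 — Component impedances:
  R: Z = R = 90.2 Ω
  L: Z = jωL = j·4.895e+04·0.1 = 0 + j4895 Ω
  C: Z = 1/(jωC) = -j/(ω·C) = 0 - j1.874e+04 Ω
Step 3 — Series combination: Z_total = R + L + C = 90.2 - j1.385e+04 Ω = 1.385e+04∠-89.6° Ω.

Z = 90.2 - j1.385e+04 Ω = 1.385e+04∠-89.6° Ω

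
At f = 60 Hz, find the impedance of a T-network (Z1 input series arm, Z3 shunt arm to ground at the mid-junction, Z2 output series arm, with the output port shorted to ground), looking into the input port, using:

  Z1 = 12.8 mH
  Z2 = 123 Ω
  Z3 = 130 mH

Step 1 — Angular frequency: ω = 2π·f = 2π·60 = 377 rad/s.
Step 2 — Component impedances:
  Z1: Z = jωL = j·377·0.0128 = 0 + j4.825 Ω
  Z2: Z = R = 123 Ω
  Z3: Z = jωL = j·377·0.13 = 0 + j49.01 Ω
Step 3 — With the output port shorted to ground, the output series arm Z2 runs from the junction to ground; the shunt arm Z3 also runs from the junction to ground. They appear in parallel: Z3 || Z2 = 16.85 + j42.29 Ω.
Step 4 — Series with input arm Z1: Z_in = Z1 + (Z3 || Z2) = 16.85 + j47.12 Ω = 50.04∠70.3° Ω.

Z = 16.85 + j47.12 Ω = 50.04∠70.3° Ω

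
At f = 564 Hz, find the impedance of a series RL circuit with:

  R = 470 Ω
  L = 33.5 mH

Step 1 — Angular frequency: ω = 2π·f = 2π·564 = 3544 rad/s.
Step 2 — Component impedances:
  R: Z = R = 470 Ω
  L: Z = jωL = j·3544·0.0335 = 0 + j118.7 Ω
Step 3 — Series combination: Z_total = R + L = 470 + j118.7 Ω = 484.8∠14.2° Ω.

Z = 470 + j118.7 Ω = 484.8∠14.2° Ω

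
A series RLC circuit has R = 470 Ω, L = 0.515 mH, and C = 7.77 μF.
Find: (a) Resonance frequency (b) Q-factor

Step 1 — Resonance condition Im(Z)=0 gives ω₀ = 1/√(LC).
Step 2 — ω₀ = 1/√(0.000515·7.77e-06) = 1.581e+04 rad/s.
Step 3 — f₀ = ω₀/(2π) = 2516 Hz.
Step 4 — Series Q: Q = ω₀L/R = 1.581e+04·0.000515/470 = 0.01732.

(a) f₀ = 2516 Hz  (b) Q = 0.01732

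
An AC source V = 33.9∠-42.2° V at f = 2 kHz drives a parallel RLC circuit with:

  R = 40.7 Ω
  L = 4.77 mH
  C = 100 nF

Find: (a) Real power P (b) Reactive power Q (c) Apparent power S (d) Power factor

Step 1 — Angular frequency: ω = 2π·f = 2π·2000 = 1.257e+04 rad/s.
Step 2 — Component impedances:
  R: Z = R = 40.7 Ω
  L: Z = jωL = j·1.257e+04·0.00477 = 0 + j59.94 Ω
  C: Z = 1/(jωC) = -j/(ω·C) = 0 - j795.8 Ω
Step 3 — Parallel combination: 1/Z_total = 1/R + 1/L + 1/C; Z_total = 29.19 + j18.33 Ω = 34.47∠32.1° Ω.
Step 4 — Source phasor: V = 33.9∠-42.2° V = 25.11 - j22.77 V.
Step 5 — Current: I = V / Z = 0.2658 - j0.9469 A = 0.9835∠-74.3° A.
Step 6 — Complex power: S = V·I* = 28.24 + j17.73 VA.
Step 7 — Real power: P = Re(S) = 28.24 W.
Step 8 — Reactive power: Q = Im(S) = 17.73 VAR.
Step 9 — Apparent power: |S| = 33.34 VA.
Step 10 — Power factor: PF = P/|S| = 0.8469 (lagging).

(a) P = 28.24 W  (b) Q = 17.73 VAR  (c) S = 33.34 VA  (d) PF = 0.8469 (lagging)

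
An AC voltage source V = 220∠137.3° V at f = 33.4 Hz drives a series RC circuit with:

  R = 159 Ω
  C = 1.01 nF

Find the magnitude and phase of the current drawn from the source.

Step 1 — Angular frequency: ω = 2π·f = 2π·33.4 = 209.9 rad/s.
Step 2 — Component impedances:
  R: Z = R = 159 Ω
  C: Z = 1/(jωC) = -j/(ω·C) = 0 - j4.718e+06 Ω
Step 3 — Series combination: Z_total = R + C = 159 - j4.718e+06 Ω = 4.718e+06∠-90.0° Ω.
Step 4 — Source phasor: V = 220∠137.3° V = -161.7 + j149.2 V.
Step 5 — Ohm's law: I = V / Z_total = (-161.7 + j149.2) / (159 - j4.718e+06) = -3.162e-05 - j3.427e-05 A.
Step 6 — Convert to polar: |I| = 4.663e-05 A, ∠I = -132.7°.

I = 4.663e-05∠-132.7° A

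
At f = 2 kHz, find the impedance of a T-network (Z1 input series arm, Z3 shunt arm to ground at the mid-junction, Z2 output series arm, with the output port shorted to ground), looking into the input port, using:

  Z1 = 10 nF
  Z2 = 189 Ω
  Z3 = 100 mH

Step 1 — Angular frequency: ω = 2π·f = 2π·2000 = 1.257e+04 rad/s.
Step 2 — Component impedances:
  Z1: Z = 1/(jωC) = -j/(ω·C) = 0 - j7958 Ω
  Z2: Z = R = 189 Ω
  Z3: Z = jωL = j·1.257e+04·0.1 = 0 + j1257 Ω
Step 3 — With the output port shorted to ground, the output series arm Z2 runs from the junction to ground; the shunt arm Z3 also runs from the junction to ground. They appear in parallel: Z3 || Z2 = 184.8 + j27.8 Ω.
Step 4 — Series with input arm Z1: Z_in = Z1 + (Z3 || Z2) = 184.8 - j7930 Ω = 7932∠-88.7° Ω.

Z = 184.8 - j7930 Ω = 7932∠-88.7° Ω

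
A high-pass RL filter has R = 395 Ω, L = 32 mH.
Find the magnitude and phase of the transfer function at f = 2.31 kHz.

Step 1 — Angular frequency: ω = 2π·2310 = 1.451e+04 rad/s.
Step 2 — Transfer function: H(jω) = jωL/(R + jωL).
Step 3 — Numerator jωL = j·464.5; denominator R + jωL = 395 + j464.5.
Step 4 — H = 0.5803 + j0.4935.
Step 5 — Magnitude: |H| = 0.7618 (-2.4 dB); phase: φ = 40.4°.

|H| = 0.7618 (-2.4 dB), φ = 40.4°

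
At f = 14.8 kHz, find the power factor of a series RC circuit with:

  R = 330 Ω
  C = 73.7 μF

Step 1 — Angular frequency: ω = 2π·f = 2π·1.48e+04 = 9.299e+04 rad/s.
Step 2 — Component impedances:
  R: Z = R = 330 Ω
  C: Z = 1/(jωC) = -j/(ω·C) = 0 - j0.1459 Ω
Step 3 — Series combination: Z_total = R + C = 330 - j0.1459 Ω = 330∠-0.0° Ω.
Step 4 — Power factor: PF = cos(φ) = Re(Z)/|Z| = 330/330 = 1.
Step 5 — Type: Im(Z) = -0.1459 ⇒ leading (phase φ = -0.0°).

PF = 1 (leading, φ = -0.0°)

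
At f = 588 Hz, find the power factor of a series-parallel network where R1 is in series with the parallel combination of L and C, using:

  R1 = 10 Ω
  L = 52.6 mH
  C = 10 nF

Step 1 — Angular frequency: ω = 2π·f = 2π·588 = 3695 rad/s.
Step 2 — Component impedances:
  R1: Z = R = 10 Ω
  L: Z = jωL = j·3695·0.0526 = 0 + j194.3 Ω
  C: Z = 1/(jωC) = -j/(ω·C) = 0 - j2.707e+04 Ω
Step 3 — Parallel branch: L || C = 1/(1/L + 1/C) = 0 + j195.7 Ω.
Step 4 — Series with R1: Z_total = R1 + (L || C) = 10 + j195.7 Ω = 196∠87.1° Ω.
Step 5 — Power factor: PF = cos(φ) = Re(Z)/|Z| = 10/196 = 0.05102.
Step 6 — Type: Im(Z) = 195.7 ⇒ lagging (phase φ = 87.1°).

PF = 0.05102 (lagging, φ = 87.1°)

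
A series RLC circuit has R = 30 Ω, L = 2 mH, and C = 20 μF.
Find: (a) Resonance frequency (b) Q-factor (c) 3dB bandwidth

Step 1 — Resonance: ω₀ = 1/√(LC) = 1/√(0.002·2e-05) = 5000 rad/s.
Step 2 — f₀ = ω₀/(2π) = 795.8 Hz.
Step 3 — Series Q: Q = ω₀L/R = 5000·0.002/30 = 0.3333.
Step 4 — Bandwidth: Δω = ω₀/Q = 1.5e+04 rad/s; BW = Δω/(2π) = 2387 Hz.

(a) f₀ = 795.8 Hz  (b) Q = 0.3333  (c) BW = 2387 Hz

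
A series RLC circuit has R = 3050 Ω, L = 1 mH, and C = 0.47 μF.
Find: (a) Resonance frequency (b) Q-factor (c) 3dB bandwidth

Step 1 — Resonance condition Im(Z)=0 gives ω₀ = 1/√(LC).
Step 2 — ω₀ = 1/√(0.001·4.7e-07) = 4.613e+04 rad/s.
Step 3 — f₀ = ω₀/(2π) = 7341 Hz.
Step 4 — Series Q: Q = ω₀L/R = 4.613e+04·0.001/3050 = 0.01512.
Step 5 — 3dB bandwidth: Δω = ω₀/Q = 3.05e+06 rad/s; BW = Δω/(2π) = 4.854e+05 Hz.

(a) f₀ = 7341 Hz  (b) Q = 0.01512  (c) BW = 4.854e+05 Hz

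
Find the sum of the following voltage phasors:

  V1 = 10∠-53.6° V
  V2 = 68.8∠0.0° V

Step 1 — Convert each phasor to rectangular form:
  V1 = 10·(cos(-53.6°) + j·sin(-53.6°)) = 5.934 - j8.049 V
  V2 = 68.8·(cos(0.0°) + j·sin(0.0°)) = 68.8 V
Step 2 — Sum components: V_total = 74.73 - j8.049 V.
Step 3 — Convert to polar: |V_total| = 75.17 V, ∠V_total = -6.1°.

V_total = 75.17∠-6.1° V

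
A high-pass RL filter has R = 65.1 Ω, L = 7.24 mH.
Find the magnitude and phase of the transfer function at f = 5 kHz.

Step 1 — Angular frequency: ω = 2π·5000 = 3.142e+04 rad/s.
Step 2 — Transfer function: H(jω) = jωL/(R + jωL).
Step 3 — Numerator jωL = j·227.5; denominator R + jωL = 65.1 + j227.5.
Step 4 — H = 0.9243 + j0.2645.
Step 5 — Magnitude: |H| = 0.9614 (-0.3 dB); phase: φ = 16.0°.

|H| = 0.9614 (-0.3 dB), φ = 16.0°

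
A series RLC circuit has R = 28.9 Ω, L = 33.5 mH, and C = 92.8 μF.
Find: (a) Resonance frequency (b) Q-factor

Step 1 — Resonance condition Im(Z)=0 gives ω₀ = 1/√(LC).
Step 2 — ω₀ = 1/√(0.0335·9.28e-05) = 567.2 rad/s.
Step 3 — f₀ = ω₀/(2π) = 90.27 Hz.
Step 4 — Series Q: Q = ω₀L/R = 567.2·0.0335/28.9 = 0.6574.

(a) f₀ = 90.27 Hz  (b) Q = 0.6574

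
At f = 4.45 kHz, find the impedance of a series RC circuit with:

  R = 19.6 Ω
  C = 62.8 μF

Step 1 — Angular frequency: ω = 2π·f = 2π·4450 = 2.796e+04 rad/s.
Step 2 — Component impedances:
  R: Z = R = 19.6 Ω
  C: Z = 1/(jωC) = -j/(ω·C) = 0 - j0.5695 Ω
Step 3 — Series combination: Z_total = R + C = 19.6 - j0.5695 Ω = 19.61∠-1.7° Ω.

Z = 19.6 - j0.5695 Ω = 19.61∠-1.7° Ω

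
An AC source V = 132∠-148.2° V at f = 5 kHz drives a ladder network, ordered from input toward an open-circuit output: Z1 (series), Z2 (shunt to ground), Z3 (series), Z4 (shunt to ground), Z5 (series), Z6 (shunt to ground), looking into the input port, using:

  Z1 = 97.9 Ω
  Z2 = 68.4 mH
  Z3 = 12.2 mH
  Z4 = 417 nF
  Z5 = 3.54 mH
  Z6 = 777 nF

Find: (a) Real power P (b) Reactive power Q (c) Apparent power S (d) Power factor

Step 1 — Angular frequency: ω = 2π·f = 2π·5000 = 3.142e+04 rad/s.
Step 2 — Component impedances:
  Z1: Z = R = 97.9 Ω
  Z2: Z = jωL = j·3.142e+04·0.0684 = 0 + j2149 Ω
  Z3: Z = jωL = j·3.142e+04·0.0122 = 0 + j383.3 Ω
  Z4: Z = 1/(jωC) = -j/(ω·C) = 0 - j76.33 Ω
  Z5: Z = jωL = j·3.142e+04·0.00354 = 0 + j111.2 Ω
  Z6: Z = 1/(jωC) = -j/(ω·C) = 0 - j40.97 Ω
Step 3 — Ladder network (open output): work backward from the far end, alternating series and parallel combinations. Z_in = 97.9 + j795.9 Ω = 801.9∠83.0° Ω.
Step 4 — Source phasor: V = 132∠-148.2° V = -112.2 - j69.56 V.
Step 5 — Current: I = V / Z = -0.1032 + j0.1283 A = 0.1646∠128.8° A.
Step 6 — Complex power: S = V·I* = 2.653 + j21.57 VA.
Step 7 — Real power: P = Re(S) = 2.653 W.
Step 8 — Reactive power: Q = Im(S) = 21.57 VAR.
Step 9 — Apparent power: |S| = 21.73 VA.
Step 10 — Power factor: PF = P/|S| = 0.1221 (lagging).

(a) P = 2.653 W  (b) Q = 21.57 VAR  (c) S = 21.73 VA  (d) PF = 0.1221 (lagging)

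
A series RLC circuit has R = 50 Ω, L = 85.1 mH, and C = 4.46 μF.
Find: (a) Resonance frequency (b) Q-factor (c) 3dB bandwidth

Step 1 — Resonance condition Im(Z)=0 gives ω₀ = 1/√(LC).
Step 2 — ω₀ = 1/√(0.0851·4.46e-06) = 1623 rad/s.
Step 3 — f₀ = ω₀/(2π) = 258.3 Hz.
Step 4 — Series Q: Q = ω₀L/R = 1623·0.0851/50 = 2.763.
Step 5 — 3dB bandwidth: Δω = ω₀/Q = 587.5 rad/s; BW = Δω/(2π) = 93.51 Hz.

(a) f₀ = 258.3 Hz  (b) Q = 2.763  (c) BW = 93.51 Hz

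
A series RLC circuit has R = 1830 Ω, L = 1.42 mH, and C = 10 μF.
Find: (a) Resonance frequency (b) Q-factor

Step 1 — Resonance condition Im(Z)=0 gives ω₀ = 1/√(LC).
Step 2 — ω₀ = 1/√(0.00142·1e-05) = 8392 rad/s.
Step 3 — f₀ = ω₀/(2π) = 1336 Hz.
Step 4 — Series Q: Q = ω₀L/R = 8392·0.00142/1830 = 0.006512.

(a) f₀ = 1336 Hz  (b) Q = 0.006512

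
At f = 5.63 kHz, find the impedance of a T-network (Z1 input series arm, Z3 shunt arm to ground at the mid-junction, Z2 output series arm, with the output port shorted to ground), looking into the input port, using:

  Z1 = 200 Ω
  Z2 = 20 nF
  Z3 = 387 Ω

Step 1 — Angular frequency: ω = 2π·f = 2π·5630 = 3.537e+04 rad/s.
Step 2 — Component impedances:
  Z1: Z = R = 200 Ω
  Z2: Z = 1/(jωC) = -j/(ω·C) = 0 - j1413 Ω
  Z3: Z = R = 387 Ω
Step 3 — With the output port shorted to ground, the output series arm Z2 runs from the junction to ground; the shunt arm Z3 also runs from the junction to ground. They appear in parallel: Z3 || Z2 = 360 - j98.57 Ω.
Step 4 — Series with input arm Z1: Z_in = Z1 + (Z3 || Z2) = 560 - j98.57 Ω = 568.6∠-10.0° Ω.

Z = 560 - j98.57 Ω = 568.6∠-10.0° Ω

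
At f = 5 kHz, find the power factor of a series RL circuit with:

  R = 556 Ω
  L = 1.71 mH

Step 1 — Angular frequency: ω = 2π·f = 2π·5000 = 3.142e+04 rad/s.
Step 2 — Component impedances:
  R: Z = R = 556 Ω
  L: Z = jωL = j·3.142e+04·0.00171 = 0 + j53.72 Ω
Step 3 — Series combination: Z_total = R + L = 556 + j53.72 Ω = 558.6∠5.5° Ω.
Step 4 — Power factor: PF = cos(φ) = Re(Z)/|Z| = 556/558.59 = 0.9954.
Step 5 — Type: Im(Z) = 53.72 ⇒ lagging (phase φ = 5.5°).

PF = 0.9954 (lagging, φ = 5.5°)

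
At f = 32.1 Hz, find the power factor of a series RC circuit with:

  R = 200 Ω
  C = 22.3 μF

Step 1 — Angular frequency: ω = 2π·f = 2π·32.1 = 201.7 rad/s.
Step 2 — Component impedances:
  R: Z = R = 200 Ω
  C: Z = 1/(jωC) = -j/(ω·C) = 0 - j222.3 Ω
Step 3 — Series combination: Z_total = R + C = 200 - j222.3 Ω = 299.1∠-48.0° Ω.
Step 4 — Power factor: PF = cos(φ) = Re(Z)/|Z| = 200/299.05 = 0.6688.
Step 5 — Type: Im(Z) = -222.3 ⇒ leading (phase φ = -48.0°).

PF = 0.6688 (leading, φ = -48.0°)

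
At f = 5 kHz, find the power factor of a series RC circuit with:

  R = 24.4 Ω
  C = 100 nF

Step 1 — Angular frequency: ω = 2π·f = 2π·5000 = 3.142e+04 rad/s.
Step 2 — Component impedances:
  R: Z = R = 24.4 Ω
  C: Z = 1/(jωC) = -j/(ω·C) = 0 - j318.3 Ω
Step 3 — Series combination: Z_total = R + C = 24.4 - j318.3 Ω = 319.2∠-85.6° Ω.
Step 4 — Power factor: PF = cos(φ) = Re(Z)/|Z| = 24.4/319.24 = 0.07643.
Step 5 — Type: Im(Z) = -318.3 ⇒ leading (phase φ = -85.6°).

PF = 0.07643 (leading, φ = -85.6°)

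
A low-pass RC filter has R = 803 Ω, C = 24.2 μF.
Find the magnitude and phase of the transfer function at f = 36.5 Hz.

Step 1 — Angular frequency: ω = 2π·36.5 = 229.3 rad/s.
Step 2 — Transfer function: H(jω) = 1/(1 + jωRC).
Step 3 — Denominator: 1 + jωRC = 1 + j·229.3·803·2.42e-05 = 1 + j4.457.
Step 4 — H = 0.04794 - j0.2136.
Step 5 — Magnitude: |H| = 0.2189 (-13.2 dB); phase: φ = -77.4°.

|H| = 0.2189 (-13.2 dB), φ = -77.4°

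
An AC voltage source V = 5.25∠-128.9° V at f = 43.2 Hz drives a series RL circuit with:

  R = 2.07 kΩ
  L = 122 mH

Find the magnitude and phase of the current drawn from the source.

Step 1 — Angular frequency: ω = 2π·f = 2π·43.2 = 271.4 rad/s.
Step 2 — Component impedances:
  R: Z = R = 2070 Ω
  L: Z = jωL = j·271.4·0.122 = 0 + j33.11 Ω
Step 3 — Series combination: Z_total = R + L = 2070 + j33.11 Ω = 2070∠0.9° Ω.
Step 4 — Source phasor: V = 5.25∠-128.9° V = -3.297 - j4.086 V.
Step 5 — Ohm's law: I = V / Z_total = (-3.297 - j4.086) / (2070 + j33.11) = -0.001624 - j0.001948 A.
Step 6 — Convert to polar: |I| = 0.002536 A, ∠I = -129.8°.

I = 0.002536∠-129.8° A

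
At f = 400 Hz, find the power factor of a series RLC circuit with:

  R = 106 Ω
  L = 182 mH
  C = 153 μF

Step 1 — Angular frequency: ω = 2π·f = 2π·400 = 2513 rad/s.
Step 2 — Component impedances:
  R: Z = R = 106 Ω
  L: Z = jωL = j·2513·0.182 = 0 + j457.4 Ω
  C: Z = 1/(jωC) = -j/(ω·C) = 0 - j2.601 Ω
Step 3 — Series combination: Z_total = R + L + C = 106 + j454.8 Ω = 467∠76.9° Ω.
Step 4 — Power factor: PF = cos(φ) = Re(Z)/|Z| = 106/467 = 0.227.
Step 5 — Type: Im(Z) = 454.8 ⇒ lagging (phase φ = 76.9°).

PF = 0.227 (lagging, φ = 76.9°)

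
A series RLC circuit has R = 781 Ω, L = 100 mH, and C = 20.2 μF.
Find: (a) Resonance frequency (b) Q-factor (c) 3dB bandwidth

Step 1 — Resonance condition Im(Z)=0 gives ω₀ = 1/√(LC).
Step 2 — ω₀ = 1/√(0.1·2.02e-05) = 703.6 rad/s.
Step 3 — f₀ = ω₀/(2π) = 112 Hz.
Step 4 — Series Q: Q = ω₀L/R = 703.6·0.1/781 = 0.09009.
Step 5 — 3dB bandwidth: Δω = ω₀/Q = 7810 rad/s; BW = Δω/(2π) = 1243 Hz.

(a) f₀ = 112 Hz  (b) Q = 0.09009  (c) BW = 1243 Hz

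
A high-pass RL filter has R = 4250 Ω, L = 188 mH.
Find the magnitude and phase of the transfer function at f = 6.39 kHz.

Step 1 — Angular frequency: ω = 2π·6390 = 4.015e+04 rad/s.
Step 2 — Transfer function: H(jω) = jωL/(R + jωL).
Step 3 — Numerator jωL = j·7548; denominator R + jωL = 4250 + j7548.
Step 4 — H = 0.7593 + j0.4275.
Step 5 — Magnitude: |H| = 0.8714 (-1.2 dB); phase: φ = 29.4°.

|H| = 0.8714 (-1.2 dB), φ = 29.4°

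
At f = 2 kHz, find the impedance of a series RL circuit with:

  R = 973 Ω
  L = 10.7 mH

Step 1 — Angular frequency: ω = 2π·f = 2π·2000 = 1.257e+04 rad/s.
Step 2 — Component impedances:
  R: Z = R = 973 Ω
  L: Z = jωL = j·1.257e+04·0.0107 = 0 + j134.5 Ω
Step 3 — Series combination: Z_total = R + L = 973 + j134.5 Ω = 982.2∠7.9° Ω.

Z = 973 + j134.5 Ω = 982.2∠7.9° Ω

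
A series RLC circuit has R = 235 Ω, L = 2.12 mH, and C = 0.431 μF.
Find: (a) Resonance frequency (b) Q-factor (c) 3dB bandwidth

Step 1 — Resonance: ω₀ = 1/√(LC) = 1/√(0.00212·4.31e-07) = 3.308e+04 rad/s.
Step 2 — f₀ = ω₀/(2π) = 5265 Hz.
Step 3 — Series Q: Q = ω₀L/R = 3.308e+04·0.00212/235 = 0.2984.
Step 4 — Bandwidth: Δω = ω₀/Q = 1.108e+05 rad/s; BW = Δω/(2π) = 1.764e+04 Hz.

(a) f₀ = 5265 Hz  (b) Q = 0.2984  (c) BW = 1.764e+04 Hz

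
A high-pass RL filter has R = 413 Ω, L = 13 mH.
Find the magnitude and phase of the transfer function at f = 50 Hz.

Step 1 — Angular frequency: ω = 2π·50 = 314.2 rad/s.
Step 2 — Transfer function: H(jω) = jωL/(R + jωL).
Step 3 — Numerator jωL = j·4.084; denominator R + jωL = 413 + j4.084.
Step 4 — H = 9.778e-05 + j0.009888.
Step 5 — Magnitude: |H| = 0.009888 (-40.1 dB); phase: φ = 89.4°.

|H| = 0.009888 (-40.1 dB), φ = 89.4°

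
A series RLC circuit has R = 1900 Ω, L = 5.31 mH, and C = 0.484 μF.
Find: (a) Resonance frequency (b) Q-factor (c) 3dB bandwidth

Step 1 — Resonance: ω₀ = 1/√(LC) = 1/√(0.00531·4.84e-07) = 1.973e+04 rad/s.
Step 2 — f₀ = ω₀/(2π) = 3139 Hz.
Step 3 — Series Q: Q = ω₀L/R = 1.973e+04·0.00531/1900 = 0.05513.
Step 4 — Bandwidth: Δω = ω₀/Q = 3.578e+05 rad/s; BW = Δω/(2π) = 5.695e+04 Hz.

(a) f₀ = 3139 Hz  (b) Q = 0.05513  (c) BW = 5.695e+04 Hz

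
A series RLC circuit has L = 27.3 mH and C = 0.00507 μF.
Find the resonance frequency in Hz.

Step 1 — Resonance condition Im(Z)=0 gives ω₀ = 1/√(LC).
Step 2 — ω₀ = 1/√(0.0273·5.07e-09) = 8.5e+04 rad/s.
Step 3 — f₀ = ω₀/(2π) = 1.353e+04 Hz.

f₀ = 1.353e+04 Hz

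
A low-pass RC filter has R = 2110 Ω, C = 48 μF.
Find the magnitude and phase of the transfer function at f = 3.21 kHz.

Step 1 — Angular frequency: ω = 2π·3210 = 2.017e+04 rad/s.
Step 2 — Transfer function: H(jω) = 1/(1 + jωRC).
Step 3 — Denominator: 1 + jωRC = 1 + j·2.017e+04·2110·4.8e-05 = 1 + j2043.
Step 4 — H = 2.397e-07 - j0.0004895.
Step 5 — Magnitude: |H| = 0.0004895 (-66.2 dB); phase: φ = -90.0°.

|H| = 0.0004895 (-66.2 dB), φ = -90.0°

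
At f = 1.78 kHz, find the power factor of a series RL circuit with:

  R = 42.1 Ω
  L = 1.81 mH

Step 1 — Angular frequency: ω = 2π·f = 2π·1780 = 1.118e+04 rad/s.
Step 2 — Component impedances:
  R: Z = R = 42.1 Ω
  L: Z = jωL = j·1.118e+04·0.00181 = 0 + j20.24 Ω
Step 3 — Series combination: Z_total = R + L = 42.1 + j20.24 Ω = 46.71∠25.7° Ω.
Step 4 — Power factor: PF = cos(φ) = Re(Z)/|Z| = 42.1/46.714 = 0.9012.
Step 5 — Type: Im(Z) = 20.24 ⇒ lagging (phase φ = 25.7°).

PF = 0.9012 (lagging, φ = 25.7°)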